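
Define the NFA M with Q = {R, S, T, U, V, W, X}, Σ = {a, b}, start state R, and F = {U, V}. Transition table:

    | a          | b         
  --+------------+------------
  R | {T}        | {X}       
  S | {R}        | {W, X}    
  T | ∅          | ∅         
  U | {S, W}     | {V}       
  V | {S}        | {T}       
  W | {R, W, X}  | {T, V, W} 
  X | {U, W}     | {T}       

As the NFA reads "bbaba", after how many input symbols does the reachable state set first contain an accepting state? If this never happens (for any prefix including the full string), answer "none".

Start in {R}.
Read 'b': R→{X}; now {X}.
Read 'b': X→{T}; now {T}.
Read 'a': T→∅; now ∅.
The set is empty and remains empty for the remaining 2 symbols.
No reachable set along the way intersects F.

none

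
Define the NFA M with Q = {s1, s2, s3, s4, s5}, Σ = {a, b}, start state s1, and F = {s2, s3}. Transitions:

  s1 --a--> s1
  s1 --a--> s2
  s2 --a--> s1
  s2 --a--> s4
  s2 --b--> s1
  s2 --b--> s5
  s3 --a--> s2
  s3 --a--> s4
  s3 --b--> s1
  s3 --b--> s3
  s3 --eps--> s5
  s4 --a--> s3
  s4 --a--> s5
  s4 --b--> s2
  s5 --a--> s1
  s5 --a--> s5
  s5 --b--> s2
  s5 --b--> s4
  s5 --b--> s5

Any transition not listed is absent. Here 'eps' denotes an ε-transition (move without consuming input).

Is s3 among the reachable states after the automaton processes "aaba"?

Start in {s1}.
Read 'a': s1→{s1, s2}; now {s1, s2}.
Read 'a': s1→{s1, s2}, s2→{s1, s4}; now {s1, s2, s4}.
Read 'b': s1→∅, s2→{s1, s5}, s4→{s2}; now {s1, s2, s5}.
Read 'a': s1→{s1, s2}, s2→{s1, s4}, s5→{s1, s5}; now {s1, s2, s4, s5}.
State s3 is not in {s1, s2, s4, s5}.

No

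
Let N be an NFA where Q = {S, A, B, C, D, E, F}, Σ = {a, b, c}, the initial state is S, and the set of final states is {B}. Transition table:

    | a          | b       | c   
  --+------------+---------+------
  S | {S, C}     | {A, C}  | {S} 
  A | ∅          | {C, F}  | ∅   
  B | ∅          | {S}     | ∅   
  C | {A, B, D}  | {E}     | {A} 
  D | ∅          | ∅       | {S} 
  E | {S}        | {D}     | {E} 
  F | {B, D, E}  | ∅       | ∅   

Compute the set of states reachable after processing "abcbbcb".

{D}

Start in {S}.
Read 'a': S→{S, C}; now {S, C}.
Read 'b': S→{A, C}, C→{E}; now {A, C, E}.
Read 'c': A→∅, C→{A}, E→{E}; now {A, E}.
Read 'b': A→{C, F}, E→{D}; now {C, D, F}.
Read 'b': C→{E}, D→∅, F→∅; now {E}.
Read 'c': E→{E}; now {E}.
Read 'b': E→{D}; now {D}.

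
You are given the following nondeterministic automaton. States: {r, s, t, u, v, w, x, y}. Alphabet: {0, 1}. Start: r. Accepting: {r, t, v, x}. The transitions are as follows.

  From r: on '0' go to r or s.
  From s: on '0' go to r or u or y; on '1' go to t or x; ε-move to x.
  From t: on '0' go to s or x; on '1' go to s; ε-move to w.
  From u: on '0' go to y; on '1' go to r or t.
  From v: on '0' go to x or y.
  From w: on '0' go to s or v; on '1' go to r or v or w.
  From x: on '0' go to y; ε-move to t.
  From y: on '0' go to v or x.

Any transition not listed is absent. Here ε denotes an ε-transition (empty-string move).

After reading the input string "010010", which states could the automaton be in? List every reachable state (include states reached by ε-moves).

Start in {r}.
Read '0': r→{r, s}; union {r, s}; ε-closure = {r, s, t, w, x}.
Read '1': r→∅, s→{t, x}, t→{s}, w→{r, v, w}, x→∅; now {r, s, t, v, w, x}.
Read '0': r→{r, s}, s→{r, u, y}, t→{s, x}, v→{x, y}, w→{s, v}, x→{y}; union {r, s, u, v, x, y}; ε-closure = {r, s, t, u, v, w, x, y}.
Read '0': r→{r, s}, s→{r, u, y}, t→{s, x}, u→{y}, v→{x, y}, w→{s, v}, x→{y}, y→{v, x}; union {r, s, u, v, x, y}; ε-closure = {r, s, t, u, v, w, x, y}.
Read '1': r→∅, s→{t, x}, t→{s}, u→{r, t}, v→∅, w→{r, v, w}, x→∅, y→∅; now {r, s, t, v, w, x}.
Read '0': r→{r, s}, s→{r, u, y}, t→{s, x}, v→{x, y}, w→{s, v}, x→{y}; union {r, s, u, v, x, y}; ε-closure = {r, s, t, u, v, w, x, y}.

{r, s, t, u, v, w, x, y}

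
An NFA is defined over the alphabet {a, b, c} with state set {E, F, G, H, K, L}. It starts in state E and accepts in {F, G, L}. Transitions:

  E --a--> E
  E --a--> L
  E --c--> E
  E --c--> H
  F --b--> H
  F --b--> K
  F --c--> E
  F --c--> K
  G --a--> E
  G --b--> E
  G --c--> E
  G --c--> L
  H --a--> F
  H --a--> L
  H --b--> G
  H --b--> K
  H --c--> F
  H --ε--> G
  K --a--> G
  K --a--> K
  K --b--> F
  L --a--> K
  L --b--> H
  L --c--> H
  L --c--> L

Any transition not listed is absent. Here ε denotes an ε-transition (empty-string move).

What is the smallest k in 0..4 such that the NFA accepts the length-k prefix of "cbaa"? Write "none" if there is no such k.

Start in {E}.
Read 'c': E→{E, H}; union {E, H}; ε-closure = {E, G, H}.
None of the earlier sets intersect F, but {E, G, H} does.

1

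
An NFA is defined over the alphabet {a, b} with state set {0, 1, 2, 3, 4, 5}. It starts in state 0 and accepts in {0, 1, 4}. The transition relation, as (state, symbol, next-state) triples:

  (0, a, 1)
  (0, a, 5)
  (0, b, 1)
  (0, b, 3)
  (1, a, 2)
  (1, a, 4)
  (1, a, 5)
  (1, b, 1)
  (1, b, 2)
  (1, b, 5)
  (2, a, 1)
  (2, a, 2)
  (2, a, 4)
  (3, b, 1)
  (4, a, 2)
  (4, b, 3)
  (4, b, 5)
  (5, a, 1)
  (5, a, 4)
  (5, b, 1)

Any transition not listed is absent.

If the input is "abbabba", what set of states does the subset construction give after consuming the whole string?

{1, 2, 4, 5}

Start in {0}.
Read 'a': {0} → {1, 5}.
Read 'b': {1, 5} → {1, 2, 5}.
Read 'b': {1, 2, 5} → {1, 2, 5}.
Read 'a': {1, 2, 5} → {1, 2, 4, 5}.
Read 'b': {1, 2, 4, 5} → {1, 2, 3, 5}.
Read 'b': {1, 2, 3, 5} → {1, 2, 5}.
Read 'a': {1, 2, 5} → {1, 2, 4, 5}.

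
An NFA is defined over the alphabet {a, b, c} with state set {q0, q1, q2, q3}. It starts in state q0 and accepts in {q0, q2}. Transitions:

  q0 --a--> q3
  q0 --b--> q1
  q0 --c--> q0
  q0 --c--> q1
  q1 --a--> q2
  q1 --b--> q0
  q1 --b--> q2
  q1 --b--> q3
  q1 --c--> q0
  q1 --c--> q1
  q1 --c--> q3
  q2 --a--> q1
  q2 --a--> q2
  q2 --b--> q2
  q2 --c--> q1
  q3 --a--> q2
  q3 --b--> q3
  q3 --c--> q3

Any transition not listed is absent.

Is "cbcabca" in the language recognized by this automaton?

Yes

Start in {q0}.
Read 'c': q0→{q0, q1}; now {q0, q1}.
Read 'b': q0→{q1}, q1→{q0, q2, q3}; now {q0, q1, q2, q3}.
Read 'c': q0→{q0, q1}, q1→{q0, q1, q3}, q2→{q1}, q3→{q3}; now {q0, q1, q3}.
Read 'a': q0→{q3}, q1→{q2}, q3→{q2}; now {q2, q3}.
Read 'b': q2→{q2}, q3→{q3}; now {q2, q3}.
Read 'c': q2→{q1}, q3→{q3}; now {q1, q3}.
Read 'a': q1→{q2}, q3→{q2}; now {q2}.
The final set {q2} contains the accepting state q2.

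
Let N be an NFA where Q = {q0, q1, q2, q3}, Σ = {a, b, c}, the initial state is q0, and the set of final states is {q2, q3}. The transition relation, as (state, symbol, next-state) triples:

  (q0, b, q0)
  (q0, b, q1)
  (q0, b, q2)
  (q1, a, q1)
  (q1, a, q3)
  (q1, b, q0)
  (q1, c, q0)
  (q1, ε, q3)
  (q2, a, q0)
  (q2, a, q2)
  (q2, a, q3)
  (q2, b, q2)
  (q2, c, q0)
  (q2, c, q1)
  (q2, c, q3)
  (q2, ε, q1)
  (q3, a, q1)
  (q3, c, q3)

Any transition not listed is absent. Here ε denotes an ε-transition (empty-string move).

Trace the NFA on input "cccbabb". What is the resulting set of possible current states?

Start in {q0}.
Read 'c': q0→∅; now ∅.
The set is empty and remains empty for the remaining 6 symbols.

∅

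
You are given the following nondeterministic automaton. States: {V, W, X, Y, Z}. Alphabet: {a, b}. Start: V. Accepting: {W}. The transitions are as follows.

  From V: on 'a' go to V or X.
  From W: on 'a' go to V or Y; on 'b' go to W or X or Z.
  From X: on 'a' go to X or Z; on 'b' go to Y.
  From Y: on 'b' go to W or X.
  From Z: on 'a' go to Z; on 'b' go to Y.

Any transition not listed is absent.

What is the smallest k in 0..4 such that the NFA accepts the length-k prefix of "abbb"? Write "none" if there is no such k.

3

Start in {V}.
Read 'a': {V} → {V, X}.
Read 'b': {V, X} → {Y}.
Read 'b': {Y} → {W, X}.
None of the earlier sets intersect F, but {W, X} does.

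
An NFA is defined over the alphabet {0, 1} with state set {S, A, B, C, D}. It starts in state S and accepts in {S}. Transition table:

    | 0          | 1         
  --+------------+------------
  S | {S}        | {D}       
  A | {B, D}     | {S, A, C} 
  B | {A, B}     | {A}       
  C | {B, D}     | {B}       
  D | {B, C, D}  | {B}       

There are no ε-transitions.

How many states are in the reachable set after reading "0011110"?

3

Start in {S}.
Read '0': {S} → {S}.
Read '0': {S} → {S}.
Read '1': {S} → {D}.
Read '1': {D} → {B}.
Read '1': {B} → {A}.
Read '1': {A} → {S, A, C}.
Read '0': {S, A, C} → {S, B, D}.
That set has 3 states.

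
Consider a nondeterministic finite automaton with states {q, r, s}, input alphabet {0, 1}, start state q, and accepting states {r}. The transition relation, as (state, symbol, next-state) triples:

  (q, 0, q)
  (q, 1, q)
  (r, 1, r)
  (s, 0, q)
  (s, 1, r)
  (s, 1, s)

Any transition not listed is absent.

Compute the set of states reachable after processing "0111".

{q}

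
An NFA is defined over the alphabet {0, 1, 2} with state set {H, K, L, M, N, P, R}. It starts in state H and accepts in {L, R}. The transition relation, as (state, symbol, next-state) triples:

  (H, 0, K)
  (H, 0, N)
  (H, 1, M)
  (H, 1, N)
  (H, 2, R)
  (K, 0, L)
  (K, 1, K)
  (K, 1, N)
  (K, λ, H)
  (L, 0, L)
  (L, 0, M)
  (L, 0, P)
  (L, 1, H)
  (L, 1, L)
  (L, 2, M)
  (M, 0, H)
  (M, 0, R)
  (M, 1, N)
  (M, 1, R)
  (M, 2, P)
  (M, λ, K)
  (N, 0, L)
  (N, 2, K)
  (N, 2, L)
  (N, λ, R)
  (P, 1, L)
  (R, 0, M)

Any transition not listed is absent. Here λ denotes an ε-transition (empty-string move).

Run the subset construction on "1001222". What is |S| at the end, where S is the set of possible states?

Start in {H}.
Read '1': H→{M, N}; union {M, N}; ε-closure = {H, K, M, N, R}.
Read '0': H→{K, N}, K→{L}, M→{H, R}, N→{L}, R→{M}; now {H, K, L, M, N, R}.
Read '0': H→{K, N}, K→{L}, L→{L, M, P}, M→{H, R}, N→{L}, R→{M}; now {H, K, L, M, N, P, R}.
Read '1': H→{M, N}, K→{K, N}, L→{H, L}, M→{N, R}, N→∅, P→{L}, R→∅; now {H, K, L, M, N, R}.
Read '2': H→{R}, K→∅, L→{M}, M→{P}, N→{K, L}, R→∅; union {K, L, M, P, R}; ε-closure = {H, K, L, M, P, R}.
Read '2': H→{R}, K→∅, L→{M}, M→{P}, P→∅, R→∅; union {M, P, R}; ε-closure = {H, K, M, P, R}.
Read '2': H→{R}, K→∅, M→{P}, P→∅, R→∅; now {P, R}.
That set has 2 states.

2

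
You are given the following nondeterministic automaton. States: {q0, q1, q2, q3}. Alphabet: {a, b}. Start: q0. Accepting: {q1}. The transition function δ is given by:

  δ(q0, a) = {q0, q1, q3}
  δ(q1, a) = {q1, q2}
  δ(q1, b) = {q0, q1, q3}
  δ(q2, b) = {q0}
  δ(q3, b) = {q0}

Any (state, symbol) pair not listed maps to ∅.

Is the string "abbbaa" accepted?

Start in {q0}.
Read 'a': {q0} → {q0, q1, q3}.
Read 'b': {q0, q1, q3} → {q0, q1, q3}.
Read 'b': {q0, q1, q3} → {q0, q1, q3}.
Read 'b': {q0, q1, q3} → {q0, q1, q3}.
Read 'a': {q0, q1, q3} → {q0, q1, q2, q3}.
Read 'a': {q0, q1, q2, q3} → {q0, q1, q2, q3}.
The final set {q0, q1, q2, q3} contains the accepting state q1.

Yes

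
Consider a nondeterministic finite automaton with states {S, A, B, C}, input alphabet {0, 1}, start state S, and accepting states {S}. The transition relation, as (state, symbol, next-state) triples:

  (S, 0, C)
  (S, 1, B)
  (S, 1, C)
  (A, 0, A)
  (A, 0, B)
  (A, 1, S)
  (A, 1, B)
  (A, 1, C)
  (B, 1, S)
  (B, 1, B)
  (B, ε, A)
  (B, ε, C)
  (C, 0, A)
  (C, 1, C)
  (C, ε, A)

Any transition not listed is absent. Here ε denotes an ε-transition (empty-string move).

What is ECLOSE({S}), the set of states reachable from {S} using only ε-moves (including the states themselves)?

{S}

Begin with {S}.
No ε-moves leave this set, so the closure equals the set itself.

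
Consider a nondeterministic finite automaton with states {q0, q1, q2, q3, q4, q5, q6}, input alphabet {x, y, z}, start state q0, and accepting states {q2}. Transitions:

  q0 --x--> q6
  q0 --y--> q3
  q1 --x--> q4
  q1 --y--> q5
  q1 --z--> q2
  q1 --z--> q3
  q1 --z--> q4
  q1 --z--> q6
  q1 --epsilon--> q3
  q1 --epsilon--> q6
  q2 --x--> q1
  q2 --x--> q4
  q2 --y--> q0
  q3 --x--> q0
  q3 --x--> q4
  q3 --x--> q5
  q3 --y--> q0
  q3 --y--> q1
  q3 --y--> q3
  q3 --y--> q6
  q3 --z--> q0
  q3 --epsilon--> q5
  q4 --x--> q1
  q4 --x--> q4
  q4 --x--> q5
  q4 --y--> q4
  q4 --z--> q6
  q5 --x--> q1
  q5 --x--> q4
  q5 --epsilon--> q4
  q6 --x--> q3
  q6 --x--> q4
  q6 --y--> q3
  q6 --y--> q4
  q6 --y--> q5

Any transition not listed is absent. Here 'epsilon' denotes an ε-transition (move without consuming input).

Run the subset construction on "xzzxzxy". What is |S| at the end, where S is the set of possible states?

0

Start in {q0}.
Read 'x': {q0} → {q6}.
Read 'z': {q6} → ∅.
The set is empty and remains empty for the remaining 5 symbols.
That set has 0 states.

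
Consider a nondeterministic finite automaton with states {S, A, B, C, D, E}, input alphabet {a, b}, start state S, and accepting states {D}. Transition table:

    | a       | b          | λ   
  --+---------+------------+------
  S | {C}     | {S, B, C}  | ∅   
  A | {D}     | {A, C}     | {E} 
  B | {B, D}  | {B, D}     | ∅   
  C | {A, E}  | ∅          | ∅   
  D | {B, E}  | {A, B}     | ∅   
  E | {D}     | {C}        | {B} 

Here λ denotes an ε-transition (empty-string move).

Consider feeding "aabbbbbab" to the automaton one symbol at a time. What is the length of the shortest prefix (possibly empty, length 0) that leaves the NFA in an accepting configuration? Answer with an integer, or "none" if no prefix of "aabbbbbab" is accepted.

Start in {S}.
Read 'a': S→{C}; now {C}.
Read 'a': C→{A, E}; union {A, E}; ε-closure = {A, B, E}.
Read 'b': A→{A, C}, B→{B, D}, E→{C}; union {A, B, C, D}; ε-closure = {A, B, C, D, E}.
None of the earlier sets intersect F, but {A, B, C, D, E} does.

3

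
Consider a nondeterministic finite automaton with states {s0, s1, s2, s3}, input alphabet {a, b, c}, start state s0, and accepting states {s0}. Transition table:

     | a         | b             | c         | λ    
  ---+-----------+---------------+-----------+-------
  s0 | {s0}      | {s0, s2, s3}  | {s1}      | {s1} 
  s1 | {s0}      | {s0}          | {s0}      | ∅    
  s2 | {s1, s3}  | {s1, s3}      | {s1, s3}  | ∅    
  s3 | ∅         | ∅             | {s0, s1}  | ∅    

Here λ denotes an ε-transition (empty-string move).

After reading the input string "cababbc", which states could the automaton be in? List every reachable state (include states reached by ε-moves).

{s0, s1, s3}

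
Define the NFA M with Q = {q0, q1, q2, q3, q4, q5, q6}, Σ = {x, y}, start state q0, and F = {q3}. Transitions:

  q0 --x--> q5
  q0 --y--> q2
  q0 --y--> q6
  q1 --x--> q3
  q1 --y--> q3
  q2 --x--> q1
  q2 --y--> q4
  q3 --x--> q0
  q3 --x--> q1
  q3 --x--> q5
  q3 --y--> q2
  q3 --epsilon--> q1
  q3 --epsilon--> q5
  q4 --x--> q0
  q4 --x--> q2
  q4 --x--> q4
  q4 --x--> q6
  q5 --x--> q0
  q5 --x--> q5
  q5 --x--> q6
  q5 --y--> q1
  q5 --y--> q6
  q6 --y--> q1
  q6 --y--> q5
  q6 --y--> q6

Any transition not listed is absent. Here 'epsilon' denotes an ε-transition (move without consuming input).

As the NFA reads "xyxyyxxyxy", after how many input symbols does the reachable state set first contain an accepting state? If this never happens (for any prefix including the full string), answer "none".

Start in {q0}.
Read 'x': q0→{q5}; now {q5}.
Read 'y': q5→{q1, q6}; now {q1, q6}.
Read 'x': q1→{q3}, q6→∅; union {q3}; ε-closure = {q1, q3, q5}.
None of the earlier sets intersect F, but {q1, q3, q5} does.

3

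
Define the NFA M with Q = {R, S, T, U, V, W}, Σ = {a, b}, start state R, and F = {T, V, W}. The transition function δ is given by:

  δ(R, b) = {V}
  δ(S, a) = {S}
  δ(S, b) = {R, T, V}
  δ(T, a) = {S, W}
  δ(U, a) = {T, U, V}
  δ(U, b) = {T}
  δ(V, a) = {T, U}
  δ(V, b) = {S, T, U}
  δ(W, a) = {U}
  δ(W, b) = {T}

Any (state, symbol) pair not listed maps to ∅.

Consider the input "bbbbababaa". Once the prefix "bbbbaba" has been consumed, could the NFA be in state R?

Start in {R}.
Read 'b': R→{V}; now {V}.
Read 'b': V→{S, T, U}; now {S, T, U}.
Read 'b': S→{R, T, V}, T→∅, U→{T}; now {R, T, V}.
Read 'b': R→{V}, T→∅, V→{S, T, U}; now {S, T, U, V}.
Read 'a': S→{S}, T→{S, W}, U→{T, U, V}, V→{T, U}; now {S, T, U, V, W}.
Read 'b': S→{R, T, V}, T→∅, U→{T}, V→{S, T, U}, W→{T}; now {R, S, T, U, V}.
Read 'a': R→∅, S→{S}, T→{S, W}, U→{T, U, V}, V→{T, U}; now {S, T, U, V, W}.
State R is not in {S, T, U, V, W}.

No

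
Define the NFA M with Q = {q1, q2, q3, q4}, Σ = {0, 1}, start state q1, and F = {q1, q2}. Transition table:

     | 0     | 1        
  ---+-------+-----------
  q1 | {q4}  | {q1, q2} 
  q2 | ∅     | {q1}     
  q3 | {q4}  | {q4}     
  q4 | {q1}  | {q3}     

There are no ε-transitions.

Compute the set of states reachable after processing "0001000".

{q4}

Start in {q1}.
Read '0': {q1} → {q4}.
Read '0': {q4} → {q1}.
Read '0': {q1} → {q4}.
Read '1': {q4} → {q3}.
Read '0': {q3} → {q4}.
Read '0': {q4} → {q1}.
Read '0': {q1} → {q4}.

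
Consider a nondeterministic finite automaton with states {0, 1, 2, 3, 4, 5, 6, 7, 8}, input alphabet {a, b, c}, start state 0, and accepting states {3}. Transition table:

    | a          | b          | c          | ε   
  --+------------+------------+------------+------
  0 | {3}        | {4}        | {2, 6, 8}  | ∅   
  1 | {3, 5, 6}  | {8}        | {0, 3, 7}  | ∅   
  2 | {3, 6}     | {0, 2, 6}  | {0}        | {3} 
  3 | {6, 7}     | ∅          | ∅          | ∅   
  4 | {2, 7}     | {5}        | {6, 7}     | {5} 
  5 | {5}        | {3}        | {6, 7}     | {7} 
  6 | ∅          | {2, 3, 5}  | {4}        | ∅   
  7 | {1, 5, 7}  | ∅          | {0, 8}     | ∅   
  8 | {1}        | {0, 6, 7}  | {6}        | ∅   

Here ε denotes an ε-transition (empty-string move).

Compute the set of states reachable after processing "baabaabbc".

{0, 2, 3, 4, 5, 6, 7, 8}

Start in {0}.
Read 'b': {0} → {4, 5, 7}.
Read 'a': {4, 5, 7} → {1, 2, 3, 5, 7}.
Read 'a': {1, 2, 3, 5, 7} → {1, 3, 5, 6, 7}.
Read 'b': {1, 3, 5, 6, 7} → {2, 3, 5, 7, 8}.
Read 'a': {2, 3, 5, 7, 8} → {1, 3, 5, 6, 7}.
Read 'a': {1, 3, 5, 6, 7} → {1, 3, 5, 6, 7}.
Read 'b': {1, 3, 5, 6, 7} → {2, 3, 5, 7, 8}.
Read 'b': {2, 3, 5, 7, 8} → {0, 2, 3, 6, 7}.
Read 'c': {0, 2, 3, 6, 7} → {0, 2, 3, 4, 5, 6, 7, 8}.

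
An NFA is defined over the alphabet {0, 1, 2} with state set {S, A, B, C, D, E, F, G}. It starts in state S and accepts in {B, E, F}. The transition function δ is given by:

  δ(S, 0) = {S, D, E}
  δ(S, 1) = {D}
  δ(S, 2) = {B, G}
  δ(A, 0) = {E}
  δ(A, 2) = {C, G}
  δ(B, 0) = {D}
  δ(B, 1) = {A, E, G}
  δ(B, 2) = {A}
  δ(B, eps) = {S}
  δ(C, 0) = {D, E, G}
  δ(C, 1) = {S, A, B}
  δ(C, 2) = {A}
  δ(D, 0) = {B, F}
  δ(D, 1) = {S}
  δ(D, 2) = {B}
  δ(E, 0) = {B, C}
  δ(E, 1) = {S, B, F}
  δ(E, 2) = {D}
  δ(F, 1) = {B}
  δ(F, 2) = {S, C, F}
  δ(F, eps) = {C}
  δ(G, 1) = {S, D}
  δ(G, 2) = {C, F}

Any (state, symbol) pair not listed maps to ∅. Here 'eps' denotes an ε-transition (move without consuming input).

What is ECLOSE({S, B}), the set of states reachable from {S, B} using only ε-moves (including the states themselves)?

{S, B}

Begin with {S, B}.
No ε-moves leave this set, so the closure equals the set itself.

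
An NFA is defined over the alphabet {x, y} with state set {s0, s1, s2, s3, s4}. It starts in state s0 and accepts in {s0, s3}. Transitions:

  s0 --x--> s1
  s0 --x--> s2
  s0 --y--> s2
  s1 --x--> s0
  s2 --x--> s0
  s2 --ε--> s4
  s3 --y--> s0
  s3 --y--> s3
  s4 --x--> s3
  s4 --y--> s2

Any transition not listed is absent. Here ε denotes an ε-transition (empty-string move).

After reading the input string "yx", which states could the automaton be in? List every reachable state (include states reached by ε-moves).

{s0, s3}

Start in {s0}.
Read 'y': {s0} → {s2, s4}.
Read 'x': {s2, s4} → {s0, s3}.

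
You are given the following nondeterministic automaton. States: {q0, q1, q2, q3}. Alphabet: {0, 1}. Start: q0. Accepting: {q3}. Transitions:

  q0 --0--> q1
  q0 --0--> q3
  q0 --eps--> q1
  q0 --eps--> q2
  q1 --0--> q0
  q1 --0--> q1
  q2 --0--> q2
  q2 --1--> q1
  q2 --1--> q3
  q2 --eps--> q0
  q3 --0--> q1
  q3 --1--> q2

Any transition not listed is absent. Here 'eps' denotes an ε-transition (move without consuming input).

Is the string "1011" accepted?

No

Start: ε-closure({q0}) = {q0, q1, q2}.
Read '1': {q0, q1, q2} → {q1, q3}.
Read '0': {q1, q3} → {q0, q1, q2}.
Read '1': {q0, q1, q2} → {q1, q3}.
Read '1': {q1, q3} → {q0, q1, q2}.
The final set {q0, q1, q2} contains no accepting state.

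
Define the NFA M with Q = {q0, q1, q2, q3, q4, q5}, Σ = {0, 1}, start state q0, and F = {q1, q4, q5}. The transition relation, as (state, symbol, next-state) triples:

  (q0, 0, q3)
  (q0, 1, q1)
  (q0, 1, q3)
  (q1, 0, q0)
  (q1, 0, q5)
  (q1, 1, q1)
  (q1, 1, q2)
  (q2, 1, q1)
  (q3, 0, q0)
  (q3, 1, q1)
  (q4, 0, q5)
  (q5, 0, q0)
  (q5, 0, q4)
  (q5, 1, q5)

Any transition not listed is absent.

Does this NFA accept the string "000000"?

Start in {q0}.
Read '0': {q0} → {q3}.
Read '0': {q3} → {q0}.
Read '0': {q0} → {q3}.
Read '0': {q3} → {q0}.
Read '0': {q0} → {q3}.
Read '0': {q3} → {q0}.
The final set {q0} contains no accepting state.

No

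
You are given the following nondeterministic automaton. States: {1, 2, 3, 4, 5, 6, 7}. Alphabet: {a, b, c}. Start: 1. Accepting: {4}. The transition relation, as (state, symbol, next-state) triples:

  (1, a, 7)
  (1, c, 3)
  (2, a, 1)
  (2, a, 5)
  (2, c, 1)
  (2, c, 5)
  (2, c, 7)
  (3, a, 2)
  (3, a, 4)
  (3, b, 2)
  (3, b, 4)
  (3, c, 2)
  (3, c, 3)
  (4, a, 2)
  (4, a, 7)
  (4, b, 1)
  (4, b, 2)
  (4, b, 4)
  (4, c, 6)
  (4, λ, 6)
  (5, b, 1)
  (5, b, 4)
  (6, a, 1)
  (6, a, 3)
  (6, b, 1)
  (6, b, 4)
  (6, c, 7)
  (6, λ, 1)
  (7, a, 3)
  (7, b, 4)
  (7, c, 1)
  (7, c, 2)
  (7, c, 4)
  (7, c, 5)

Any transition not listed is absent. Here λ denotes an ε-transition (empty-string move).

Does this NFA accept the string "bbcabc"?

No

Start in {1}.
Read 'b': {1} → ∅.
The set is empty and remains empty for the remaining 5 symbols.
The final set ∅ contains no accepting state.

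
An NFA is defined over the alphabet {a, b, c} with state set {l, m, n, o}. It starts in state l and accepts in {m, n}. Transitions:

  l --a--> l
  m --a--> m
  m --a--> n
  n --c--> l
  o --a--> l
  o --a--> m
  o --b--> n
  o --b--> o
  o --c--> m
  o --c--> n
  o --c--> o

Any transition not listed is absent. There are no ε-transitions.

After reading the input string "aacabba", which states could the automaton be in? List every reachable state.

Start in {l}.
Read 'a': l→{l}; now {l}.
Read 'a': l→{l}; now {l}.
Read 'c': l→∅; now ∅.
The set is empty and remains empty for the remaining 4 symbols.

∅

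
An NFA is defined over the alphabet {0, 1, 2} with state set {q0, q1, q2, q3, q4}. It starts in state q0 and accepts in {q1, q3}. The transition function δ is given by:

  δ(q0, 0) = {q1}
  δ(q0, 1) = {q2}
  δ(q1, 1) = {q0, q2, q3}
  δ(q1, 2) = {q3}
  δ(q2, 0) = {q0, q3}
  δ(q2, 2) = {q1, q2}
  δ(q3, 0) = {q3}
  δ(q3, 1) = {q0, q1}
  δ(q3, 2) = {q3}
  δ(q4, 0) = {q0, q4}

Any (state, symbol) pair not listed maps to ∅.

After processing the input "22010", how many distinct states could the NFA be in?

0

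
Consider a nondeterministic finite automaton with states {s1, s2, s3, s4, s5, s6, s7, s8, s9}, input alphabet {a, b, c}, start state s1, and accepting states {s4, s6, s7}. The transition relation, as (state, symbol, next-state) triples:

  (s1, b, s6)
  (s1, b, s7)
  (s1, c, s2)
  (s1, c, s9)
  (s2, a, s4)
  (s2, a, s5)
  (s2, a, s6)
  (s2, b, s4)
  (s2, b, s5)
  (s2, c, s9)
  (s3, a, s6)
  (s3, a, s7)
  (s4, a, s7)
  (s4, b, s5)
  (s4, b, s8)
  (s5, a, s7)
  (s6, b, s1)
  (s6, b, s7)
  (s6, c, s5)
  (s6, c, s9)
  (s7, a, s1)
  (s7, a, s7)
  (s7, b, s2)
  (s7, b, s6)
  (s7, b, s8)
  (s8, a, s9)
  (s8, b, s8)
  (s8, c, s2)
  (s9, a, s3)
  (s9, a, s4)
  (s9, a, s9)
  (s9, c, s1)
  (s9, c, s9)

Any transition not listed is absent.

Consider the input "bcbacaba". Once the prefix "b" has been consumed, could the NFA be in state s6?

Start in {s1}.
Read 'b': {s1} → {s6, s7}.
State s6 is in {s6, s7}.

Yes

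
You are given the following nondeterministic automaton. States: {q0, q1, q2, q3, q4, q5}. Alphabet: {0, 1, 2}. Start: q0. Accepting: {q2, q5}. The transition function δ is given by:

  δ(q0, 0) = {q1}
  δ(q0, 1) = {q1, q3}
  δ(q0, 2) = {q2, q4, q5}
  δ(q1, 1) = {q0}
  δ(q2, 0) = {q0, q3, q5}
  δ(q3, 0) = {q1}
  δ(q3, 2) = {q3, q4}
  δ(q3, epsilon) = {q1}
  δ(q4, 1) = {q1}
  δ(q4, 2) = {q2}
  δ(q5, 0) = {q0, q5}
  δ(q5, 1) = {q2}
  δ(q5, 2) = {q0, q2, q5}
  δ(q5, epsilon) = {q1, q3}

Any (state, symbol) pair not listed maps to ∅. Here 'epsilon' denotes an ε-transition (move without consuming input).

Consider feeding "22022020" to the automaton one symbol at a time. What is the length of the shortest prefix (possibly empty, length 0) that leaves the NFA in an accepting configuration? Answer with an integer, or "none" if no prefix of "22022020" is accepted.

1

Start in {q0}.
Read '2': {q0} → {q1, q2, q3, q4, q5}.
None of the earlier sets intersect F, but {q1, q2, q3, q4, q5} does.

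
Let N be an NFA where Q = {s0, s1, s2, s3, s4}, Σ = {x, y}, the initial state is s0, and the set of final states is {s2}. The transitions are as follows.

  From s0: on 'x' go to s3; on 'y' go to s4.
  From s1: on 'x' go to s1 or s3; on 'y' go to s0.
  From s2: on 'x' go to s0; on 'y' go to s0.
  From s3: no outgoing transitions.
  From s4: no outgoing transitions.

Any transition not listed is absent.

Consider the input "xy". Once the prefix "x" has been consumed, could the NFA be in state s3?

Yes

Start in {s0}.
Read 'x': {s0} → {s3}.
State s3 is in {s3}.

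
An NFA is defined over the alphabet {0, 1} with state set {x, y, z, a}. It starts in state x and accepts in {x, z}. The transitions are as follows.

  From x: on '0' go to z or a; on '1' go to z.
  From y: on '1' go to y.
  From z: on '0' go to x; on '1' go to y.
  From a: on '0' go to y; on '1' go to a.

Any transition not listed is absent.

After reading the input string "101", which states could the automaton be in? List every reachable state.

{z}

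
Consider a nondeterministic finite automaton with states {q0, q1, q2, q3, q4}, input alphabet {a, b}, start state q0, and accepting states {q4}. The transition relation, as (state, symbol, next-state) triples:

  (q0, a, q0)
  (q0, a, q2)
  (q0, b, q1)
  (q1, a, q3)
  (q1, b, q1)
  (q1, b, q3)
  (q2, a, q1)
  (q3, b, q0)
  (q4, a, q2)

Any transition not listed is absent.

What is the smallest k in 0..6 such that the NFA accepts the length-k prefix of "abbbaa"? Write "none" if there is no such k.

none

Start in {q0}.
Read 'a': {q0} → {q0, q2}.
Read 'b': {q0, q2} → {q1}.
Read 'b': {q1} → {q1, q3}.
Read 'b': {q1, q3} → {q0, q1, q3}.
Read 'a': {q0, q1, q3} → {q0, q2, q3}.
Read 'a': {q0, q2, q3} → {q0, q1, q2}.
No reachable set along the way intersects F.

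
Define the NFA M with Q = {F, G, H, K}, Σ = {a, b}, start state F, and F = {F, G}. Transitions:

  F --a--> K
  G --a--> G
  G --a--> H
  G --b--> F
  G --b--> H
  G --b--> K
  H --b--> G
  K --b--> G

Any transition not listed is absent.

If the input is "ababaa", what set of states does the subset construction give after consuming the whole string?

{G, H}

Start in {F}.
Read 'a': {F} → {K}.
Read 'b': {K} → {G}.
Read 'a': {G} → {G, H}.
Read 'b': {G, H} → {F, G, H, K}.
Read 'a': {F, G, H, K} → {G, H, K}.
Read 'a': {G, H, K} → {G, H}.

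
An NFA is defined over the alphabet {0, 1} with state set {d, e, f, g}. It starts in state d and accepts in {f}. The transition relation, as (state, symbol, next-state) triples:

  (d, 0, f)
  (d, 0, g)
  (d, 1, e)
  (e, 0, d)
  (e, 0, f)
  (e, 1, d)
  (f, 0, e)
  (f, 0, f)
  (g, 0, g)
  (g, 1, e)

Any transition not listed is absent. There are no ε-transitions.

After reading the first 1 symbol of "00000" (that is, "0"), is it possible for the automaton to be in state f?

Yes

Start in {d}.
Read '0': d→{f, g}; now {f, g}.
State f is in {f, g}.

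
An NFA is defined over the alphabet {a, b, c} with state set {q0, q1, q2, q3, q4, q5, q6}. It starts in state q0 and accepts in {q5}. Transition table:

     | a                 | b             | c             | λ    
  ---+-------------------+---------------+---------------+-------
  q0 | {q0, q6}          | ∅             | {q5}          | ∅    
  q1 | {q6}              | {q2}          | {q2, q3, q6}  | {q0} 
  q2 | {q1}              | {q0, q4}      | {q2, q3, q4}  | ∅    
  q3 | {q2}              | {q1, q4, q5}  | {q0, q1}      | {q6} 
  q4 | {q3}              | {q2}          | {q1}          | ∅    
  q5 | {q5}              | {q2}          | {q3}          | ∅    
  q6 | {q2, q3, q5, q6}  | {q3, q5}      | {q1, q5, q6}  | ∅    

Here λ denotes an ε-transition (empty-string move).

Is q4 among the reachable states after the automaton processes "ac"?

Start in {q0}.
Read 'a': {q0} → {q0, q6}.
Read 'c': {q0, q6} → {q0, q1, q5, q6}.
State q4 is not in {q0, q1, q5, q6}.

No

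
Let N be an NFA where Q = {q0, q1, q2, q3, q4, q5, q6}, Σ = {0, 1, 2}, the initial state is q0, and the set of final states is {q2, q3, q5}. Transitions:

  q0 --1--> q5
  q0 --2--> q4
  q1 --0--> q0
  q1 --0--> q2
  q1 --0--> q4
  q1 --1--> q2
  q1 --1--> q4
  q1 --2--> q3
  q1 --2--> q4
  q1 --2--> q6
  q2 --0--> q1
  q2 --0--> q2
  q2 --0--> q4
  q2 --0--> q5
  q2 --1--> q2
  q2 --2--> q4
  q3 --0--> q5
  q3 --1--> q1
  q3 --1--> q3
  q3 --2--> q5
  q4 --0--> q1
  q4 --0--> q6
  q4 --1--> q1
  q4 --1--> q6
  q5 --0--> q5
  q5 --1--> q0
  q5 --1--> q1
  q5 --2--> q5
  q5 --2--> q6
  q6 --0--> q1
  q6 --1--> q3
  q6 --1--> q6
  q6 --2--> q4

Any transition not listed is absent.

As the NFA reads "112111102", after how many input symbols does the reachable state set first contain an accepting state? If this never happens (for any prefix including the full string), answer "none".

1

Start in {q0}.
Read '1': {q0} → {q5}.
None of the earlier sets intersect F, but {q5} does.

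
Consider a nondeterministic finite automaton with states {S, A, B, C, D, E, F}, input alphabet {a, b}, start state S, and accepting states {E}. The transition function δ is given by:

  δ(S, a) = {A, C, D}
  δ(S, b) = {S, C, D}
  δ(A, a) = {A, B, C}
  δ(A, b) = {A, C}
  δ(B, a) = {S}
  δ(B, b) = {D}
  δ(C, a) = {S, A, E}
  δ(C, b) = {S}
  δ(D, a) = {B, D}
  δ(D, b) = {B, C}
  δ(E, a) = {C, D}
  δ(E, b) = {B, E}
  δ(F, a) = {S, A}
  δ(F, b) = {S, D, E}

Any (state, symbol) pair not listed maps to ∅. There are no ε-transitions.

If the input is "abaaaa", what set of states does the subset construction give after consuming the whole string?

{S, A, B, C, D, E}

Start in {S}.
Read 'a': S→{A, C, D}; now {A, C, D}.
Read 'b': A→{A, C}, C→{S}, D→{B, C}; now {S, A, B, C}.
Read 'a': S→{A, C, D}, A→{A, B, C}, B→{S}, C→{S, A, E}; now {S, A, B, C, D, E}.
Read 'a': S→{A, C, D}, A→{A, B, C}, B→{S}, C→{S, A, E}, D→{B, D}, E→{C, D}; now {S, A, B, C, D, E}.
Read 'a': S→{A, C, D}, A→{A, B, C}, B→{S}, C→{S, A, E}, D→{B, D}, E→{C, D}; now {S, A, B, C, D, E}.
Read 'a': S→{A, C, D}, A→{A, B, C}, B→{S}, C→{S, A, E}, D→{B, D}, E→{C, D}; now {S, A, B, C, D, E}.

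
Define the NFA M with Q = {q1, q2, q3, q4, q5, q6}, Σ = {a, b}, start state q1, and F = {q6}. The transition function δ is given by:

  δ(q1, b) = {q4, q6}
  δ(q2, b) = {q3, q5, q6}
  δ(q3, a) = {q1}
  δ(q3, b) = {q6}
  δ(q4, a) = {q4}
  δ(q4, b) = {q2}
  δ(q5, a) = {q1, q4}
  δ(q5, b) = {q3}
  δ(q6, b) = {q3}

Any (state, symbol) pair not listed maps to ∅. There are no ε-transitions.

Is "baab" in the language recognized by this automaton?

Start in {q1}.
Read 'b': {q1} → {q4, q6}.
Read 'a': {q4, q6} → {q4}.
Read 'a': {q4} → {q4}.
Read 'b': {q4} → {q2}.
The final set {q2} contains no accepting state.

No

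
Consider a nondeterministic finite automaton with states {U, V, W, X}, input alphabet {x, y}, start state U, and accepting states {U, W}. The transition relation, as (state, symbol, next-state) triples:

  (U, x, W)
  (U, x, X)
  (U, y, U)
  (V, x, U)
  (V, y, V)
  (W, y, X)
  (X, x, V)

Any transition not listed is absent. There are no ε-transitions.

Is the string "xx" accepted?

Start in {U}.
Read 'x': U→{W, X}; now {W, X}.
Read 'x': W→∅, X→{V}; now {V}.
The final set {V} contains no accepting state.

No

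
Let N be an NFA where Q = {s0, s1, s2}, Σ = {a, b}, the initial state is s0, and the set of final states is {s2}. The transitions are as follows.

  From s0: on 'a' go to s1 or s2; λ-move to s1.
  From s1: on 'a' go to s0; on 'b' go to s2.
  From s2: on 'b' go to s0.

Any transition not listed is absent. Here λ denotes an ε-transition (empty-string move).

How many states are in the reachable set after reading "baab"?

0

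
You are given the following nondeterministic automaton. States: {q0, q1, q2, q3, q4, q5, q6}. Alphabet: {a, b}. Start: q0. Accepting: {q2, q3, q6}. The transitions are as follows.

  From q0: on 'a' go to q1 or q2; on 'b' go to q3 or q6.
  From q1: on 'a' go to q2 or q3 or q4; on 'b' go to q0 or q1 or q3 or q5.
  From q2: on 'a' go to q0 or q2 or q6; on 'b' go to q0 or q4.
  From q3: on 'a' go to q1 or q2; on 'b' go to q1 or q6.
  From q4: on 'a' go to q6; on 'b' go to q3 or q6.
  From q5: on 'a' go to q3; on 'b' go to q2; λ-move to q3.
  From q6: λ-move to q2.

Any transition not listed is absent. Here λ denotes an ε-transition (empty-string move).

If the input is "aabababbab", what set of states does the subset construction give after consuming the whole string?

Start in {q0}.
Read 'a': q0→{q1, q2}; now {q1, q2}.
Read 'a': q1→{q2, q3, q4}, q2→{q0, q2, q6}; now {q0, q2, q3, q4, q6}.
Read 'b': q0→{q3, q6}, q2→{q0, q4}, q3→{q1, q6}, q4→{q3, q6}, q6→∅; union {q0, q1, q3, q4, q6}; ε-closure = {q0, q1, q2, q3, q4, q6}.
Read 'a': q0→{q1, q2}, q1→{q2, q3, q4}, q2→{q0, q2, q6}, q3→{q1, q2}, q4→{q6}, q6→∅; now {q0, q1, q2, q3, q4, q6}.
Read 'b': q0→{q3, q6}, q1→{q0, q1, q3, q5}, q2→{q0, q4}, q3→{q1, q6}, q4→{q3, q6}, q6→∅; union {q0, q1, q3, q4, q5, q6}; ε-closure = {q0, q1, q2, q3, q4, q5, q6}.
Read 'a': q0→{q1, q2}, q1→{q2, q3, q4}, q2→{q0, q2, q6}, q3→{q1, q2}, q4→{q6}, q5→{q3}, q6→∅; now {q0, q1, q2, q3, q4, q6}.
Read 'b': q0→{q3, q6}, q1→{q0, q1, q3, q5}, q2→{q0, q4}, q3→{q1, q6}, q4→{q3, q6}, q6→∅; union {q0, q1, q3, q4, q5, q6}; ε-closure = {q0, q1, q2, q3, q4, q5, q6}.
Read 'b': q0→{q3, q6}, q1→{q0, q1, q3, q5}, q2→{q0, q4}, q3→{q1, q6}, q4→{q3, q6}, q5→{q2}, q6→∅; now {q0, q1, q2, q3, q4, q5, q6}.
Read 'a': q0→{q1, q2}, q1→{q2, q3, q4}, q2→{q0, q2, q6}, q3→{q1, q2}, q4→{q6}, q5→{q3}, q6→∅; now {q0, q1, q2, q3, q4, q6}.
Read 'b': q0→{q3, q6}, q1→{q0, q1, q3, q5}, q2→{q0, q4}, q3→{q1, q6}, q4→{q3, q6}, q6→∅; union {q0, q1, q3, q4, q5, q6}; ε-closure = {q0, q1, q2, q3, q4, q5, q6}.

{q0, q1, q2, q3, q4, q5, q6}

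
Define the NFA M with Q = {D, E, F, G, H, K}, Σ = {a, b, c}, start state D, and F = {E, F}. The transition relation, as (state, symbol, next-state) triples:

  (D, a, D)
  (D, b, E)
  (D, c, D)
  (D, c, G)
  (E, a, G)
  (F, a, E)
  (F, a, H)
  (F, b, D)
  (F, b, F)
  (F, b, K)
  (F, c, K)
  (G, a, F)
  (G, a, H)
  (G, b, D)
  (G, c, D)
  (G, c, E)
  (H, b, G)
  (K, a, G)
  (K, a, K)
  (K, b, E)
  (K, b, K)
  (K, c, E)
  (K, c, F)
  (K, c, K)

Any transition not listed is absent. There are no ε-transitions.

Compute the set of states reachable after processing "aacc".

{D, E, G}

Start in {D}.
Read 'a': D→{D}; now {D}.
Read 'a': D→{D}; now {D}.
Read 'c': D→{D, G}; now {D, G}.
Read 'c': D→{D, G}, G→{D, E}; now {D, E, G}.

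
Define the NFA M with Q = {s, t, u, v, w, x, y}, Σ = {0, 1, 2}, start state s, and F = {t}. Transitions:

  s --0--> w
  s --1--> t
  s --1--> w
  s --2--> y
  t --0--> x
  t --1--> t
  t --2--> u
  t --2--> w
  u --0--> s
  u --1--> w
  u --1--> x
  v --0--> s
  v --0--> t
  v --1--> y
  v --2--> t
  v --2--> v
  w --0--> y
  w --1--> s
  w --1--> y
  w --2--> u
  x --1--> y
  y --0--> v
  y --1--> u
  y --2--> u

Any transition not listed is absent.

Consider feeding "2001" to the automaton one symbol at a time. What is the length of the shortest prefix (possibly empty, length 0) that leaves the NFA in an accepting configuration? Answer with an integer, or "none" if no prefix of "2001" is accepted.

Start in {s}.
Read '2': s→{y}; now {y}.
Read '0': y→{v}; now {v}.
Read '0': v→{s, t}; now {s, t}.
None of the earlier sets intersect F, but {s, t} does.

3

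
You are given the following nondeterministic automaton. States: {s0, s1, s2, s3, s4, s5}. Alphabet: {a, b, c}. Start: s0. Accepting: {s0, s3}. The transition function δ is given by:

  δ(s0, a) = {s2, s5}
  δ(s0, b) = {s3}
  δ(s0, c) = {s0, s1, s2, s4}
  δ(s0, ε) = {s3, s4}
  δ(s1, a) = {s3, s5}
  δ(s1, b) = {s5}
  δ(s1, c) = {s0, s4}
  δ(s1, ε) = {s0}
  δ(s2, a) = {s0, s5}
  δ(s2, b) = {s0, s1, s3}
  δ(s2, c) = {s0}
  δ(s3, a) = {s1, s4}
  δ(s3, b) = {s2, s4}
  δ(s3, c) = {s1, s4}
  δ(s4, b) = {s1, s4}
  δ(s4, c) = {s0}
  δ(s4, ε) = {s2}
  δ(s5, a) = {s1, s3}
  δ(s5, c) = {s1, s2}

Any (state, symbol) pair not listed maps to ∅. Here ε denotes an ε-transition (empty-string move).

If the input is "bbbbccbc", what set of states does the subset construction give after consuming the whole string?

{s0, s1, s2, s3, s4}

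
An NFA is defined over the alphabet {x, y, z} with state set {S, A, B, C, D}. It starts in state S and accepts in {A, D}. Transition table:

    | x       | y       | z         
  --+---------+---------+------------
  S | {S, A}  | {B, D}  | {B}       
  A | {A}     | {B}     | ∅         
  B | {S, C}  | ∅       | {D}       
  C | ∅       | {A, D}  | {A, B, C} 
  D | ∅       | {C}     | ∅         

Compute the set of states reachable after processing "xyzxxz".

Start in {S}.
Read 'x': {S} → {S, A}.
Read 'y': {S, A} → {B, D}.
Read 'z': {B, D} → {D}.
Read 'x': {D} → ∅.
The set is empty and remains empty for the remaining 2 symbols.

∅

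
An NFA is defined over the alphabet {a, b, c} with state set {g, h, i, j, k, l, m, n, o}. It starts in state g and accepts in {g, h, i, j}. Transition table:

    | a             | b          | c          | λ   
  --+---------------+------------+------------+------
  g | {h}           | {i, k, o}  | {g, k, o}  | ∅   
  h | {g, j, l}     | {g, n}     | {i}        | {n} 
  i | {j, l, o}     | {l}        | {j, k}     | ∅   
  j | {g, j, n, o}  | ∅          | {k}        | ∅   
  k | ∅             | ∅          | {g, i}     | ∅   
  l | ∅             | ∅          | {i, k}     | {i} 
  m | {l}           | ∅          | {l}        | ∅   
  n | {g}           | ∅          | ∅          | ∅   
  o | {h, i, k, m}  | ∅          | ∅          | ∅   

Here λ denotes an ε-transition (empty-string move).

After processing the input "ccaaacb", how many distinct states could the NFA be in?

4

Start in {g}.
Read 'c': {g} → {g, k, o}.
Read 'c': {g, k, o} → {g, i, k, o}.
Read 'a': {g, i, k, o} → {h, i, j, k, l, m, n, o}.
Read 'a': {h, i, j, k, l, m, n, o} → {g, h, i, j, k, l, m, n, o}.
Read 'a': {g, h, i, j, k, l, m, n, o} → {g, h, i, j, k, l, m, n, o}.
Read 'c': {g, h, i, j, k, l, m, n, o} → {g, i, j, k, l, o}.
Read 'b': {g, i, j, k, l, o} → {i, k, l, o}.
That set has 4 states.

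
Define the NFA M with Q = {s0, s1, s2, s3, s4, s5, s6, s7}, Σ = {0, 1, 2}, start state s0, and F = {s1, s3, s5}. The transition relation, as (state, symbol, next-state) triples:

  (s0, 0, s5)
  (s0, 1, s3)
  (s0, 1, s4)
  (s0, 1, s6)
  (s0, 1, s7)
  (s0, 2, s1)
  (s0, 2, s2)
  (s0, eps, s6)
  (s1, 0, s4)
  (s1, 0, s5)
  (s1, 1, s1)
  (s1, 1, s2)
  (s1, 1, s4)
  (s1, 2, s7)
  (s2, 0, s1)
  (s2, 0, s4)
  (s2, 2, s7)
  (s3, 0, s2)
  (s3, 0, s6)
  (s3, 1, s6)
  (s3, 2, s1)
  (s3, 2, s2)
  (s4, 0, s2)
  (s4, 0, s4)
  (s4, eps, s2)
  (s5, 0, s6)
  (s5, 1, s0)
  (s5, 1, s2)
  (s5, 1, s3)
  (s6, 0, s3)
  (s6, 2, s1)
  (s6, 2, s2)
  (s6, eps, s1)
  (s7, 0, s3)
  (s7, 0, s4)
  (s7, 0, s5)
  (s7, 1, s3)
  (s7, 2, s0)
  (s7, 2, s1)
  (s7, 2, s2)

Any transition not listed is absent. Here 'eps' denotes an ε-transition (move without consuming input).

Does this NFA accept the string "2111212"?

Yes

Start: ε-closure({s0}) = {s0, s1, s6}.
Read '2': {s0, s1, s6} → {s1, s2, s7}.
Read '1': {s1, s2, s7} → {s1, s2, s3, s4}.
Read '1': {s1, s2, s3, s4} → {s1, s2, s4, s6}.
Read '1': {s1, s2, s4, s6} → {s1, s2, s4}.
Read '2': {s1, s2, s4} → {s7}.
Read '1': {s7} → {s3}.
Read '2': {s3} → {s1, s2}.
The final set {s1, s2} contains the accepting state s1.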